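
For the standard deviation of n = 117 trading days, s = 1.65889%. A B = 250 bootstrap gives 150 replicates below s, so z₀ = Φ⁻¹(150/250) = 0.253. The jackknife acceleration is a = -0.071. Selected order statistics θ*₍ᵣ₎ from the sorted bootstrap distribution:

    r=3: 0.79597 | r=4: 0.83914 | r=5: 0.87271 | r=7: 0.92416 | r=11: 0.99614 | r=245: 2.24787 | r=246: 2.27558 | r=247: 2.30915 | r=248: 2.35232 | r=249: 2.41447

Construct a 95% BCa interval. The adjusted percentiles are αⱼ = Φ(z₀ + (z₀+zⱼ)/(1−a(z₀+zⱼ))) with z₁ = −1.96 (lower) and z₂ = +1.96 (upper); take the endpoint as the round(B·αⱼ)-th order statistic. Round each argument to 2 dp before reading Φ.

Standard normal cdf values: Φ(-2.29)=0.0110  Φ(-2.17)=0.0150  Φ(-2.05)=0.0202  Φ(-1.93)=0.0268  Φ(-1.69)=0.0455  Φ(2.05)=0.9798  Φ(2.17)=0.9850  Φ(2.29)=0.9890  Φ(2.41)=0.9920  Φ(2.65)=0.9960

(0.99614, 2.27558)

Lower: z₀ + z₁ = 0.253 + (-1.960) = -1.707; 1 − a(z₀+z₁) = 1 − (-0.071)(-1.707) = 0.8788; argument = 0.253 + (-1.707)/0.8788 = -1.6894 → -1.69.
α₁ = Φ(-1.69) = 0.0455; rank = round(250 × 0.0455) = 11; θ*₍11₎ = 0.99614.
Upper: z₀ + z₂ = 2.213; 1 − a(z₀+z₂) = 1.1571; argument = 2.1655 → 2.17; α₂ = 0.9850; rank = 246; θ*₍246₎ = 2.27558.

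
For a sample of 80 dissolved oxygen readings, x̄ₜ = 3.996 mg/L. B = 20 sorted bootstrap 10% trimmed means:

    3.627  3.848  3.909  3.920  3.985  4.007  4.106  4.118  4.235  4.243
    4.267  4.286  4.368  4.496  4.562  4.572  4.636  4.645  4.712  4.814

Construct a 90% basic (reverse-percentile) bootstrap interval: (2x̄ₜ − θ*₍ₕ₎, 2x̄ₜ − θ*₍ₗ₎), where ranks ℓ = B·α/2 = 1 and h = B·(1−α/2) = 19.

Percentile endpoints at ranks 1 and 19: θ*₍1₎ = 3.627, θ*₍19₎ = 4.712.
Basic interval reflects these around x̄ₜ:
  lower = 2 × 3.996 − 4.712 = 3.280
  upper = 2 × 3.996 − 3.627 = 4.365

(3.280, 4.365)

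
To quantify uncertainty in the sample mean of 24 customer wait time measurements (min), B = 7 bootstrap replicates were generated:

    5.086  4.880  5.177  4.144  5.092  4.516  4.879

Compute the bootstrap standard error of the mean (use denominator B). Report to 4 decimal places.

Bootstrap SE is the standard deviation of the 7 replicate means.
Mean of replicates: (5.086 + 4.880 + 5.177 + 4.144 + 5.092 + 4.516 + 4.879) / 7 = 33.77400 / 7 = 4.82486
Sum of squared deviations: (+0.26114)² + (+0.05514)² + (+0.35214)² + (−0.68086)² + (+0.26714)² + (−0.30886)² + (+0.05414)² = 0.82850
Variance = 0.82850 / 7 = 0.11836
SE* = √0.11836

SE* = 0.3440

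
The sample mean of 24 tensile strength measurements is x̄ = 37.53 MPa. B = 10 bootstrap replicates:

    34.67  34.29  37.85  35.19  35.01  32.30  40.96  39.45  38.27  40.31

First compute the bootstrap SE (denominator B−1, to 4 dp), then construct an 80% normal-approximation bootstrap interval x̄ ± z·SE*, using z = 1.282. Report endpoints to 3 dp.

(33.785, 41.275)

Mean of replicates = 36.8300; sum of squared deviations = 76.7858; SE* = √(76.7858/9) = 2.9209
Margin = 1.282 × 2.9209 = 3.7446
Interval: 37.53 ± 3.7446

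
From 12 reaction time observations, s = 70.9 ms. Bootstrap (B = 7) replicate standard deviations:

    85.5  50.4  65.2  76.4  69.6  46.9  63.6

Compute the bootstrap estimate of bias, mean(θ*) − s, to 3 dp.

bias = −5.529

mean(θ*) = (85.5 + 50.4 + 65.2 + 76.4 + 69.6 + 46.9 + 63.6) / 7 = 65.3714
bias = 65.3714 − 70.9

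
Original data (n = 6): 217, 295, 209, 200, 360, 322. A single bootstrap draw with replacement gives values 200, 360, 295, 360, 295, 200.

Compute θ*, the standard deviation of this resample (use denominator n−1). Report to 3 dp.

θ* = 71.972

Mean = 285.0000; sum of squared deviations = 25900.0000
s² = 25900.0000 / 5 = 5180.0000
s = √5180.0000 = 71.972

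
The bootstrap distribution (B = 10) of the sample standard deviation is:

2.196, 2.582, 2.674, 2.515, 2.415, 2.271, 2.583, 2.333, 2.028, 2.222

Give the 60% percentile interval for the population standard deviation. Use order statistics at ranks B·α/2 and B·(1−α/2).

(2.196, 2.582)

Sorted replicates: 2.028, 2.196, 2.222, 2.271, 2.333, 2.415, 2.515, 2.582, 2.583, 2.674
α = 0.40; lower rank = 10 × 0.200 = 2; upper rank = 10 × 0.800 = 8.
The 2nd smallest replicate is 2.196; the 8th is 2.582.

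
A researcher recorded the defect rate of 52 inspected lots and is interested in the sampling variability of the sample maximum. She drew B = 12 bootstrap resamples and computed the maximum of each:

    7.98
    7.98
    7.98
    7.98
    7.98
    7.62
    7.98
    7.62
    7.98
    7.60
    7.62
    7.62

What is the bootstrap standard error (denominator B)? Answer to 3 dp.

Bootstrap SE is the standard deviation of the 12 replicate maximums.
Mean of replicates: (7.98 + 7.98 + 7.98 + 7.98 + 7.98 + 7.62 + 7.98 + 7.62 + 7.98 + 7.60 + 7.62 + 7.62) / 12 = 93.94000 / 12 = 7.82833
Sum of squared deviations: (+0.15167)² + (+0.15167)² + (+0.15167)² + (+0.15167)² + (+0.15167)² + (−0.20833)² + (+0.15167)² + (−0.20833)² + (+0.15167)² + (−0.22833)² + (−0.20833)² + (−0.20833)² = 0.38677
Variance = 0.38677 / 12 = 0.03223
SE* = √0.03223

SE* = 0.180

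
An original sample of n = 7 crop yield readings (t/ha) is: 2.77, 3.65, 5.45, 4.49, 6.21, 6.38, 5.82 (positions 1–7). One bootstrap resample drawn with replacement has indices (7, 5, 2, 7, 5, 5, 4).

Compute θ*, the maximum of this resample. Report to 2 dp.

Resample values: 5.82, 6.21, 3.65, 5.82, 6.21, 6.21, 4.49.
Maximum = 6.21

θ* = 6.21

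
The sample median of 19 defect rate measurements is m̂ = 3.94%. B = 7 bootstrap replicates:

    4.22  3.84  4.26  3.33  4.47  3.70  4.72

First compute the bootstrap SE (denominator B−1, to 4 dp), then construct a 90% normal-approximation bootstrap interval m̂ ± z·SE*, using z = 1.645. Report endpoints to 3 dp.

Mean of replicates = 4.0771; sum of squared deviations = 1.3781; SE* = √(1.3781/6) = 0.4793
Margin = 1.645 × 0.4793 = 0.7884
Interval: 3.94 ± 0.7884

(3.152, 4.728)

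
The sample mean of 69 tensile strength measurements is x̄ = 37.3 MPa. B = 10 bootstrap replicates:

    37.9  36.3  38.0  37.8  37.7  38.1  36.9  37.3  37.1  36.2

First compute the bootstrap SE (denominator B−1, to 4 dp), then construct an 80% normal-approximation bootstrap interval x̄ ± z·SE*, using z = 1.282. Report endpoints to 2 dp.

Mean of replicates = 37.3300; sum of squared deviations = 4.3010; SE* = √(4.3010/9) = 0.6913
Margin = 1.282 × 0.6913 = 0.886
Interval: 37.3 ± 0.886

(36.41, 38.19)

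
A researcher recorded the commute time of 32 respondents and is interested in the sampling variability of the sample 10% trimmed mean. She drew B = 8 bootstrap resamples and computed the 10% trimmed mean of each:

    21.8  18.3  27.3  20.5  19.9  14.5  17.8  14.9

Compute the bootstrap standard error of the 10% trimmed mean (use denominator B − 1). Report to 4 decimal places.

SE* = 4.0997

Bootstrap SE is the standard deviation of the 8 replicate 10% trimmed means.
Mean of replicates: (21.8 + 18.3 + 27.3 + 20.5 + 19.9 + 14.5 + 17.8 + 14.9) / 8 = 155.00000 / 8 = 19.37500
Sum of squared deviations: (+2.42500)² + (−1.07500)² + (+7.92500)² + (+1.12500)² + (+0.52500)² + (−4.87500)² + (−1.57500)² + (−4.47500)² = 117.65500
Variance = 117.65500 / 7 = 16.80786
SE* = √16.80786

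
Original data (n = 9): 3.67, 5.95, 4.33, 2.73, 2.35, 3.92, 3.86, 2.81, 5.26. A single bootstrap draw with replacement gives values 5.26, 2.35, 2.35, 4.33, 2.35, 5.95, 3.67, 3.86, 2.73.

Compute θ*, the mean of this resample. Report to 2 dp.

θ* = 3.65

Mean = (5.26 + 2.35 + 2.35 + 4.33 + 2.35 + 5.95 + 3.67 + 3.86 + 2.73) / 9 = 32.850 / 9 = 3.65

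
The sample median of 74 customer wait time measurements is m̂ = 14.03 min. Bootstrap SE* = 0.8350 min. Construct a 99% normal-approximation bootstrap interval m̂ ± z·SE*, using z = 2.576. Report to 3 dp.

(11.879, 16.181)

Margin = 2.576 × 0.8350 = 2.1510
Interval: 14.03 ± 2.1510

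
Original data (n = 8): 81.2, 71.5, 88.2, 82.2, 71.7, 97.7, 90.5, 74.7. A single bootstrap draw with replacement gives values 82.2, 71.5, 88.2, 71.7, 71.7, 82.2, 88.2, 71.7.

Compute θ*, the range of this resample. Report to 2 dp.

θ* = 16.70

Range = 88.2 − 71.5 = 16.70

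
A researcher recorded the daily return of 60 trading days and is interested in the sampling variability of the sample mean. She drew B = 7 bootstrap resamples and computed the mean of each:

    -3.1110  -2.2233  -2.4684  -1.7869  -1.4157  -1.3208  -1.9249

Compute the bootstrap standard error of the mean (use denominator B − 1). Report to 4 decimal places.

SE* = 0.6256

Bootstrap SE is the standard deviation of the 7 replicate means.
Mean of replicates: ((-3.1110) + (-2.2233) + (-2.4684) + (-1.7869) + (-1.4157) + (-1.3208) + (-1.9249)) / 7 = -14.25100 / 7 = -2.03586
Sum of squared deviations: (−1.07514)² + (−0.18744)² + (−0.43254)² + (+0.24896)² + (+0.62016)² + (+0.71506)² + (+0.11096)² = 2.34835
Variance = 2.34835 / 6 = 0.39139
SE* = √0.39139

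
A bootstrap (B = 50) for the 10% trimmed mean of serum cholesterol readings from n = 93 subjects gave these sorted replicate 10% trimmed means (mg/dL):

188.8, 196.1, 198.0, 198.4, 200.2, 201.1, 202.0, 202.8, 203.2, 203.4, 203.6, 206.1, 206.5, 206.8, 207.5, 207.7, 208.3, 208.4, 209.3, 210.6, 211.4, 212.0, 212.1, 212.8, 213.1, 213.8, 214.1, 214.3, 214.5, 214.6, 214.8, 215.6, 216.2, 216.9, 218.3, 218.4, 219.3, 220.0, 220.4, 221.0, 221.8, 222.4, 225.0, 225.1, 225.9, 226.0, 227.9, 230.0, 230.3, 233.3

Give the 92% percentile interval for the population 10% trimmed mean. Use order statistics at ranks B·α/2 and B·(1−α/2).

α = 0.08; lower rank = 50 × 0.040 = 2; upper rank = 50 × 0.960 = 48.
The 2nd smallest replicate is 196.1; the 48th is 230.0.

(196.1, 230.0)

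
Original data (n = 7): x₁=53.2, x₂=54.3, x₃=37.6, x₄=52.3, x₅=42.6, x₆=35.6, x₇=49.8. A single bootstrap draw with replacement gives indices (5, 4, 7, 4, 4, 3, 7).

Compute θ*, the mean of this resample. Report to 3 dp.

Resample values: 42.6, 52.3, 49.8, 52.3, 52.3, 37.6, 49.8.
Mean = (42.6 + 52.3 + 49.8 + 52.3 + 52.3 + 37.6 + 49.8) / 7 = 336.70 / 7 = 48.100

θ* = 48.100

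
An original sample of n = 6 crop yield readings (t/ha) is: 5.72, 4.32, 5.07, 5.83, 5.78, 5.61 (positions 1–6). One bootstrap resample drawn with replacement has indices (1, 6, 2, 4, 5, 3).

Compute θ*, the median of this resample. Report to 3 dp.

θ* = 5.665

Resample values: 5.72, 5.61, 4.32, 5.83, 5.78, 5.07.
Sorted: 4.32, 5.07, 5.61, 5.72, 5.78, 5.83
Median = average of the two middle values = 5.665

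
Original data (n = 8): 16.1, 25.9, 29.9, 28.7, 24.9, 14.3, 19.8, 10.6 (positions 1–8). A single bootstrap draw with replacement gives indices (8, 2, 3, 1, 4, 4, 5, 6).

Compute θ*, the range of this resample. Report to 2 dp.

θ* = 19.30

Resample values: 10.6, 25.9, 29.9, 16.1, 28.7, 28.7, 24.9, 14.3.
Range = 29.9 − 10.6 = 19.30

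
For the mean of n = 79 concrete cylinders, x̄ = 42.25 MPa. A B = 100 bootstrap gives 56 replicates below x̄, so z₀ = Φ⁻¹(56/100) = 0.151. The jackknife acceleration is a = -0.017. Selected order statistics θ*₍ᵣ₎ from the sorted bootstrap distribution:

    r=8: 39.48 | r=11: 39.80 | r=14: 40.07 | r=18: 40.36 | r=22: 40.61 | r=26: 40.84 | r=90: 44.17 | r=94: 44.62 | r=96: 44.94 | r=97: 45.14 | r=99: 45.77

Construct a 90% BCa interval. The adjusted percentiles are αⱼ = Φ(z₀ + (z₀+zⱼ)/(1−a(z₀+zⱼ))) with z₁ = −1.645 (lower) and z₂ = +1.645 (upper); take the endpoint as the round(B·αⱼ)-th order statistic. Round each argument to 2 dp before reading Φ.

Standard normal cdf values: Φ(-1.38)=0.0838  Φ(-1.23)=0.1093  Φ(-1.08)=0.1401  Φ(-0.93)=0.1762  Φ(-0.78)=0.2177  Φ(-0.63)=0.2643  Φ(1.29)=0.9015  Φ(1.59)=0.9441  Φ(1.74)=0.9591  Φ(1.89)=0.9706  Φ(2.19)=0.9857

(39.48, 45.14)

Lower: z₀ + z₁ = 0.151 + (-1.645) = -1.494; 1 − a(z₀+z₁) = 1 − (-0.017)(-1.494) = 0.9746; argument = 0.151 + (-1.494)/0.9746 = -1.3819 → -1.38.
α₁ = Φ(-1.38) = 0.0838; rank = round(100 × 0.0838) = 8; θ*₍8₎ = 39.48.
Upper: z₀ + z₂ = 1.796; 1 − a(z₀+z₂) = 1.0305; argument = 1.8938 → 1.89; α₂ = 0.9706; rank = 97; θ*₍97₎ = 45.14.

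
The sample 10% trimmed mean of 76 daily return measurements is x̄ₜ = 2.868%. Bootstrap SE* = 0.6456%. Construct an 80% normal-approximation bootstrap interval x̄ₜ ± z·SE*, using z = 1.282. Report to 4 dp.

Margin = 1.282 × 0.6456 = 0.82766
Interval: 2.868 ± 0.82766

(2.0403, 3.6957)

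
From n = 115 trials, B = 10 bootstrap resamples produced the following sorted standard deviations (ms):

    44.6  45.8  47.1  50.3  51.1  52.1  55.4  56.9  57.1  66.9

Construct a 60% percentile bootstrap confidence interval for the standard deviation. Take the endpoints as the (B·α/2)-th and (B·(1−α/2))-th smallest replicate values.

α = 0.40; lower rank = 10 × 0.200 = 2; upper rank = 10 × 0.800 = 8.
The 2nd smallest replicate is 45.8; the 8th is 56.9.

(45.8, 56.9)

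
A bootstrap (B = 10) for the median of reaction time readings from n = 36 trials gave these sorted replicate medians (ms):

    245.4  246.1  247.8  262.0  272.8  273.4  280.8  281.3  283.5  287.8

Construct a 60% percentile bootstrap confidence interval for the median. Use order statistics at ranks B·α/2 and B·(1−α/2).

(246.1, 281.3)

α = 0.40; lower rank = 10 × 0.200 = 2; upper rank = 10 × 0.800 = 8.
The 2nd smallest replicate is 246.1; the 8th is 281.3.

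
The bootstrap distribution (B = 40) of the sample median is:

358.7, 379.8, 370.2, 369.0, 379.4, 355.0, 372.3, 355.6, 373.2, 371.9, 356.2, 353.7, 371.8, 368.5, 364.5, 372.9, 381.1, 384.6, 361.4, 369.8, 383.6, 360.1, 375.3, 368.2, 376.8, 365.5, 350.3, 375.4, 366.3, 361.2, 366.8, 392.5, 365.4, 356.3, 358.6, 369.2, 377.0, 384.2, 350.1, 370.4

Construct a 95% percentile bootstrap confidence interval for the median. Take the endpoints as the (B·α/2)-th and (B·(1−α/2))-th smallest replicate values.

(350.1, 384.6)

Sorted replicates: 350.1, 350.3, 353.7, 355.0, 355.6, 356.2, 356.3, 358.6, 358.7, 360.1, 361.2, 361.4, 364.5, 365.4, 365.5, 366.3, 366.8, 368.2, 368.5, 369.0, 369.2, 369.8, 370.2, 370.4, 371.8, 371.9, 372.3, 372.9, 373.2, 375.3, 375.4, 376.8, 377.0, 379.4, 379.8, 381.1, 383.6, 384.2, 384.6, 392.5
α = 0.05; lower rank = 40 × 0.025 = 1; upper rank = 40 × 0.975 = 39.
The 1st smallest replicate is 350.1; the 39th is 384.6.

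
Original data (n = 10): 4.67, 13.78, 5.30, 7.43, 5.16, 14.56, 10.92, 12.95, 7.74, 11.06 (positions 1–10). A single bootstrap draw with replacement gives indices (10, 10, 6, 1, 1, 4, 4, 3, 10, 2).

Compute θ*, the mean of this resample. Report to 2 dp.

θ* = 9.10

Resample values: 11.06, 11.06, 14.56, 4.67, 4.67, 7.43, 7.43, 5.30, 11.06, 13.78.
Mean = (11.06 + 11.06 + 14.56 + 4.67 + 4.67 + 7.43 + 7.43 + 5.30 + 11.06 + 13.78) / 10 = 91.020 / 10 = 9.10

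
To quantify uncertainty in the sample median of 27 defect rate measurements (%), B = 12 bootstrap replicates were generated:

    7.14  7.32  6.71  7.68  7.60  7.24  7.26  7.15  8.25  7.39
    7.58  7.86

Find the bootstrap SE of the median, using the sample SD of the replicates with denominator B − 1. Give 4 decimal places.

Bootstrap SE is the standard deviation of the 12 replicate medians.
Mean of replicates: (7.14 + 7.32 + 6.71 + 7.68 + 7.60 + 7.24 + 7.26 + 7.15 + 8.25 + 7.39 + 7.58 + 7.86) / 12 = 89.18000 / 12 = 7.43167
Sum of squared deviations: (−0.29167)² + (−0.11167)² + (−0.72167)² + (+0.24833)² + (+0.16833)² + (−0.19167)² + (−0.17167)² + (−0.28167)² + (+0.81833)² + (−0.04167)² + (+0.14833)² + (+0.42833)² = 1.73077
Variance = 1.73077 / 11 = 0.15734
SE* = √0.15734

SE* = 0.3967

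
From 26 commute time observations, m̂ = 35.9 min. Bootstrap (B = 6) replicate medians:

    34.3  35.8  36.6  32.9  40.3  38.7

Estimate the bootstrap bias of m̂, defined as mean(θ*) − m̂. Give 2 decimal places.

bias = +0.53

mean(θ*) = (34.3 + 35.8 + 36.6 + 32.9 + 40.3 + 38.7) / 6 = 36.433
bias = 36.433 − 35.9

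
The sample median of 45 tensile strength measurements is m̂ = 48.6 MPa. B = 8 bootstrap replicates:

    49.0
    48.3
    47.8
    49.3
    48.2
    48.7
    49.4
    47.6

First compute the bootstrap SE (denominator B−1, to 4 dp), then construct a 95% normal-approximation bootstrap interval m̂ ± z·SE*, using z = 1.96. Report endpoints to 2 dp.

Mean of replicates = 48.5375; sum of squared deviations = 3.1587; SE* = √(3.1587/7) = 0.6718
Margin = 1.96 × 0.6718 = 1.317
Interval: 48.6 ± 1.317

(47.28, 49.92)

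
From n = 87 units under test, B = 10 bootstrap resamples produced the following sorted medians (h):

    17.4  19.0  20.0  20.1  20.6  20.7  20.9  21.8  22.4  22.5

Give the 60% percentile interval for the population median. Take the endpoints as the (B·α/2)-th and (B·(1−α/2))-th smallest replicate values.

α = 0.40; lower rank = 10 × 0.200 = 2; upper rank = 10 × 0.800 = 8.
The 2nd smallest replicate is 19.0; the 8th is 21.8.

(19.0, 21.8)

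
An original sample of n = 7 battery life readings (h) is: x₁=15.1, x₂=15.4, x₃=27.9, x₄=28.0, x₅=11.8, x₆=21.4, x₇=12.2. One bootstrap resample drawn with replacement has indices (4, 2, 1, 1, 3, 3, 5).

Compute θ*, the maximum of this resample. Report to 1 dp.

θ* = 28.0

Resample values: 28.0, 15.4, 15.1, 15.1, 27.9, 27.9, 11.8.
Maximum = 28.0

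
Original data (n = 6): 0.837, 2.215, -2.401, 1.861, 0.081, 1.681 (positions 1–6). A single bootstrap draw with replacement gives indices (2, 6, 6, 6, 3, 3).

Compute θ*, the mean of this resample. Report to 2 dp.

θ* = 0.41

Resample values: 2.215, 1.681, 1.681, 1.681, -2.401, -2.401.
Mean = (2.215 + 1.681 + 1.681 + 1.681 + (-2.401) + (-2.401)) / 6 = 2.4560 / 6 = 0.41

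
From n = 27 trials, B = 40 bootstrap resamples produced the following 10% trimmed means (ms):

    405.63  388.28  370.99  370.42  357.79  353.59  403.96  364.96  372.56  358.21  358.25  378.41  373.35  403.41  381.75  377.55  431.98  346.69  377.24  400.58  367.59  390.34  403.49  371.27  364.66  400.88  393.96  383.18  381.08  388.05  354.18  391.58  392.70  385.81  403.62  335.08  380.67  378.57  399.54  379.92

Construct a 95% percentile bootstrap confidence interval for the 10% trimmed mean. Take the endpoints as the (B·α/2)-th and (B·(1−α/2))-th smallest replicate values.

Sorted replicates: 335.08, 346.69, 353.59, 354.18, 357.79, 358.21, 358.25, 364.66, 364.96, 367.59, 370.42, 370.99, 371.27, 372.56, 373.35, 377.24, 377.55, 378.41, 378.57, 379.92, 380.67, 381.08, 381.75, 383.18, 385.81, 388.05, 388.28, 390.34, 391.58, 392.70, 393.96, 399.54, 400.58, 400.88, 403.41, 403.49, 403.62, 403.96, 405.63, 431.98
α = 0.05; lower rank = 40 × 0.025 = 1; upper rank = 40 × 0.975 = 39.
The 1st smallest replicate is 335.08; the 39th is 405.63.

(335.08, 405.63)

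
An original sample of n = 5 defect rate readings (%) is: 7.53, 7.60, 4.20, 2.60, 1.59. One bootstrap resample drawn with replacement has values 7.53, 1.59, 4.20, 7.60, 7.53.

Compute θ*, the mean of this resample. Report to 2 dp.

θ* = 5.69

Mean = (7.53 + 1.59 + 4.20 + 7.60 + 7.53) / 5 = 28.450 / 5 = 5.69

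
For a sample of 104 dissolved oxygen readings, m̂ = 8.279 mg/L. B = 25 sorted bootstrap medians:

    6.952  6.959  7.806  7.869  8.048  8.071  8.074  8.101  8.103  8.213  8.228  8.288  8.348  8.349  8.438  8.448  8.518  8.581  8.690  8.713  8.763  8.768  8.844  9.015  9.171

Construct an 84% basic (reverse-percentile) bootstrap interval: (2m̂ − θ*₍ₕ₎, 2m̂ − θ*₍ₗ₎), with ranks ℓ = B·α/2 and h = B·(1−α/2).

(7.714, 9.599)

Percentile endpoints at ranks 2 and 23: θ*₍2₎ = 6.959, θ*₍23₎ = 8.844.
Basic interval reflects these around m̂:
  lower = 2 × 8.279 − 8.844 = 7.714
  upper = 2 × 8.279 − 6.959 = 9.599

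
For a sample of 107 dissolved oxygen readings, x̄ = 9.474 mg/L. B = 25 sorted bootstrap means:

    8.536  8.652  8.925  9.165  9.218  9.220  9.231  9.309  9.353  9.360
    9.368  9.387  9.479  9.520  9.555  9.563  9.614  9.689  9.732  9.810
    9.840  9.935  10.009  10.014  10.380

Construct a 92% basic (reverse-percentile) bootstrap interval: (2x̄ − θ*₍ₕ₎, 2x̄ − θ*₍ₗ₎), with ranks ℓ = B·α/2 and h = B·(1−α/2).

Percentile endpoints at ranks 1 and 24: θ*₍1₎ = 8.536, θ*₍24₎ = 10.014.
Basic interval reflects these around x̄:
  lower = 2 × 9.474 − 10.014 = 8.934
  upper = 2 × 9.474 − 8.536 = 10.412

(8.934, 10.412)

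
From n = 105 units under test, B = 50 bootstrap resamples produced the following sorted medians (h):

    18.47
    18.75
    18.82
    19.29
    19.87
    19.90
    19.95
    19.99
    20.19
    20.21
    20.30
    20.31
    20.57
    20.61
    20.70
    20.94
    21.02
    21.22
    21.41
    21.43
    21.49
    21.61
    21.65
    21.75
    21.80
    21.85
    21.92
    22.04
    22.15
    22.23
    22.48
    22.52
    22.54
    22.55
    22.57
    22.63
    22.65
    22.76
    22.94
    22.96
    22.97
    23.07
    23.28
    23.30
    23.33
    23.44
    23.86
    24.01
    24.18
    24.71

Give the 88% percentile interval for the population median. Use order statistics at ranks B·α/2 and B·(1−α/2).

(18.82, 23.86)

α = 0.12; lower rank = 50 × 0.060 = 3; upper rank = 50 × 0.940 = 47.
The 3rd smallest replicate is 18.82; the 47th is 23.86.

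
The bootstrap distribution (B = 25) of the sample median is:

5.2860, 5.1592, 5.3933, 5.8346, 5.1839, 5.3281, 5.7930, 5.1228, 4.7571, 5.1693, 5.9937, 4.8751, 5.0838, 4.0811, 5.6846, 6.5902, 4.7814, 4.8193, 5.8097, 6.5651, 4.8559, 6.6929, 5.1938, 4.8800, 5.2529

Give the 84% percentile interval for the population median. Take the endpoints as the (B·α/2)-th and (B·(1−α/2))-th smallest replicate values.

Sorted replicates: 4.0811, 4.7571, 4.7814, 4.8193, 4.8559, 4.8751, 4.8800, 5.0838, 5.1228, 5.1592, 5.1693, 5.1839, 5.1938, 5.2529, 5.2860, 5.3281, 5.3933, 5.6846, 5.7930, 5.8097, 5.8346, 5.9937, 6.5651, 6.5902, 6.6929
α = 0.16; lower rank = 25 × 0.080 = 2; upper rank = 25 × 0.920 = 23.
The 2nd smallest replicate is 4.7571; the 23rd is 6.5651.

(4.7571, 6.5651)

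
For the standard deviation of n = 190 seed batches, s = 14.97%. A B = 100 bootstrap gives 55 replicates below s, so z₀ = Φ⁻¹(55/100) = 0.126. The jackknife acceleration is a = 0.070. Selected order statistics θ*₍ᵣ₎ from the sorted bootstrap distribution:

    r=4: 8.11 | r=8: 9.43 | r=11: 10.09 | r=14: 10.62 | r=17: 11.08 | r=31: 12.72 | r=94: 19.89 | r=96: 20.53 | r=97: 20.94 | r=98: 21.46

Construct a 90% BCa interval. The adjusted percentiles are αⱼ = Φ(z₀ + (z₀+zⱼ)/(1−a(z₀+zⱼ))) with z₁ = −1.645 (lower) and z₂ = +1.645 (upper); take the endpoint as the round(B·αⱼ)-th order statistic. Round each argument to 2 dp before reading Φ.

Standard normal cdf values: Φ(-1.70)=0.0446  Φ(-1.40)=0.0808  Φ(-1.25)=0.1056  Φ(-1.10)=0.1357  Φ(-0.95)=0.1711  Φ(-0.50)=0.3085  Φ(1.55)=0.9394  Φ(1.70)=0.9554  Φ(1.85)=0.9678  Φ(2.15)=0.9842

Lower: z₀ + z₁ = 0.126 + (-1.645) = -1.519; 1 − a(z₀+z₁) = 1 − (0.070)(-1.519) = 1.1063; argument = 0.126 + (-1.519)/1.1063 = -1.2470 → -1.25.
α₁ = Φ(-1.25) = 0.1056; rank = round(100 × 0.1056) = 11; θ*₍11₎ = 10.09.
Upper: z₀ + z₂ = 1.771; 1 − a(z₀+z₂) = 0.8760; argument = 2.1476 → 2.15; α₂ = 0.9842; rank = 98; θ*₍98₎ = 21.46.

(10.09, 21.46)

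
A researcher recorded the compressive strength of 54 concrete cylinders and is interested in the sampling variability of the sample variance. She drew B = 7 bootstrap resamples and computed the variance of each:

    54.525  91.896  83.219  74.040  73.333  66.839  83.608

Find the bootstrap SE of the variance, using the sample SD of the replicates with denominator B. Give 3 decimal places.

Bootstrap SE is the standard deviation of the 7 replicate variances.
Mean of replicates: (54.525 + 91.896 + 83.219 + 74.040 + 73.333 + 66.839 + 83.608) / 7 = 527.4600 / 7 = 75.3514
Sum of squared deviations: (−20.8264)² + (+16.5446)² + (+7.8676)² + (−1.3114)² + (−2.0184)² + (−8.5124)² + (+8.2566)² = 915.7880
Variance = 915.7880 / 7 = 130.8269
SE* = √130.8269

SE* = 11.438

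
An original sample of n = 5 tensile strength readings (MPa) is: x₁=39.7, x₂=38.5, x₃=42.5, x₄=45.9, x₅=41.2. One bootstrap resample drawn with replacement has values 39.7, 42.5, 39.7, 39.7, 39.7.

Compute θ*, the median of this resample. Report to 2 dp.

θ* = 39.70

Sorted: 39.7, 39.7, 39.7, 39.7, 42.5
Median = middle value = 39.70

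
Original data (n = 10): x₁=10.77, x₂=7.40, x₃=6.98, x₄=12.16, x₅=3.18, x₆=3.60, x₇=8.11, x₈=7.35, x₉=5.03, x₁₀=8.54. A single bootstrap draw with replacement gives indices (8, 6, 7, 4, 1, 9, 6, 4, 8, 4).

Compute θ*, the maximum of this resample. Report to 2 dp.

Resample values: 7.35, 3.60, 8.11, 12.16, 10.77, 5.03, 3.60, 12.16, 7.35, 12.16.
Maximum = 12.16

θ* = 12.16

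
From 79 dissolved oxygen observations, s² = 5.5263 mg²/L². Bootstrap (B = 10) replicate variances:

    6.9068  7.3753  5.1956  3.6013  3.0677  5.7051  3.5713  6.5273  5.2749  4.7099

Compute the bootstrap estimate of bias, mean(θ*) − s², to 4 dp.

bias = −0.3328

mean(θ*) = (6.9068 + 7.3753 + 5.1956 + 3.6013 + 3.0677 + 5.7051 + 3.5713 + 6.5273 + 5.2749 + 4.7099) / 10 = 5.19352
bias = 5.19352 − 5.5263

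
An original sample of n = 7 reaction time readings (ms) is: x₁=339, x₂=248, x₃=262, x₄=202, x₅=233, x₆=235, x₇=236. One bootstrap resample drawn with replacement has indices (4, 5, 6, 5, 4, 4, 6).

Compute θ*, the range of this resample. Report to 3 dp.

Resample values: 202, 233, 235, 233, 202, 202, 235.
Range = 235 − 202 = 33.000

θ* = 33.000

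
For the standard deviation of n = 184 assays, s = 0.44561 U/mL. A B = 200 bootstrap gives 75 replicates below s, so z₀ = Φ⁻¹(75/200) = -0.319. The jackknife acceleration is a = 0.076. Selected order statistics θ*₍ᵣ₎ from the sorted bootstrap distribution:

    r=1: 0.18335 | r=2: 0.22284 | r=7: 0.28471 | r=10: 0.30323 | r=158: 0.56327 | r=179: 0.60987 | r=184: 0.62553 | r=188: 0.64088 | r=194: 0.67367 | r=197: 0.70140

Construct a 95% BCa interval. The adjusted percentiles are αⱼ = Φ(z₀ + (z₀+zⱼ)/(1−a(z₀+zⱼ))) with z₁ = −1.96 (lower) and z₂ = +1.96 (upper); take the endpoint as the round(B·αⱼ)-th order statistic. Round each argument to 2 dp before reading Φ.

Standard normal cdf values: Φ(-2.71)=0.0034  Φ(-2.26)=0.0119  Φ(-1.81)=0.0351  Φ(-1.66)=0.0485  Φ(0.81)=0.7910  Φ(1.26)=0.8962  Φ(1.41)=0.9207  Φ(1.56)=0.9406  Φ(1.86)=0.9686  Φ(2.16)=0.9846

(0.22284, 0.64088)

Lower: z₀ + z₁ = -0.319 + (-1.960) = -2.279; 1 − a(z₀+z₁) = 1 − (0.076)(-2.279) = 1.1732; argument = -0.319 + (-2.279)/1.1732 = -2.2615 → -2.26.
α₁ = Φ(-2.26) = 0.0119; rank = round(200 × 0.0119) = 2; θ*₍2₎ = 0.22284.
Upper: z₀ + z₂ = 1.641; 1 − a(z₀+z₂) = 0.8753; argument = 1.5558 → 1.56; α₂ = 0.9406; rank = 188; θ*₍188₎ = 0.64088.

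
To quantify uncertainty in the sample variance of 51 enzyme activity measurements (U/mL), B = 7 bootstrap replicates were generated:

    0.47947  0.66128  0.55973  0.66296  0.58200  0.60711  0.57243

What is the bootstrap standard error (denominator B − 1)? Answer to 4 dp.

SE* = 0.0635

Bootstrap SE is the standard deviation of the 7 replicate variances.
Mean of replicates: (0.47947 + 0.66128 + 0.55973 + 0.66296 + 0.58200 + 0.60711 + 0.57243) / 7 = 4.124980 / 7 = 0.589283
Sum of squared deviations: (−0.109813)² + (+0.071997)² + (−0.029553)² + (+0.073677)² + (−0.007283)² + (+0.017827)² + (−0.016853)² = 0.024199
Variance = 0.024199 / 6 = 0.004033
SE* = √0.004033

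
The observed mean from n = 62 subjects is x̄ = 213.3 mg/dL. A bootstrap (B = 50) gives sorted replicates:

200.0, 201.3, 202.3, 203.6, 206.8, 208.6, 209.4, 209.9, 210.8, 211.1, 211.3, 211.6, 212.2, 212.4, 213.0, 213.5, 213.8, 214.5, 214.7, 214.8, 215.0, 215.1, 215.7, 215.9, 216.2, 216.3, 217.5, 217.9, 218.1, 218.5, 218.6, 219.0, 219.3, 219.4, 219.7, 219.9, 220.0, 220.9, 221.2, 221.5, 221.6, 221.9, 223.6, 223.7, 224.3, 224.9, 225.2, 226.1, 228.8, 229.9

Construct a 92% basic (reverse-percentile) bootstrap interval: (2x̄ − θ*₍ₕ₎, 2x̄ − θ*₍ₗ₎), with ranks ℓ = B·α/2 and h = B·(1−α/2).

(200.5, 225.3)

Percentile endpoints at ranks 2 and 48: θ*₍2₎ = 201.3, θ*₍48₎ = 226.1.
Basic interval reflects these around x̄:
  lower = 2 × 213.3 − 226.1 = 200.5
  upper = 2 × 213.3 − 201.3 = 225.3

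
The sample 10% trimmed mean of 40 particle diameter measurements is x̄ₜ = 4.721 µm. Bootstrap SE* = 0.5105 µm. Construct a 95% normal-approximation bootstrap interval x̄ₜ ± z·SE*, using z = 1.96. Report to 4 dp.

Margin = 1.96 × 0.5105 = 1.00058
Interval: 4.721 ± 1.00058

(3.7204, 5.7216)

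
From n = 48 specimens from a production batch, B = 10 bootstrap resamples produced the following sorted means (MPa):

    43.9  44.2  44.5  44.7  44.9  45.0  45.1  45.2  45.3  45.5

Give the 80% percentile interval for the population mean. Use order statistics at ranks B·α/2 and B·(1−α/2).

α = 0.20; lower rank = 10 × 0.100 = 1; upper rank = 10 × 0.900 = 9.
The 1st smallest replicate is 43.9; the 9th is 45.3.

(43.9, 45.3)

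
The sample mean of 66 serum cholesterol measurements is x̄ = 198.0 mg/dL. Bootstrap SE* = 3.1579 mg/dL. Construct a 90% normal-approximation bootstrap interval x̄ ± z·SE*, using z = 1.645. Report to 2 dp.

Margin = 1.645 × 3.1579 = 5.195
Interval: 198.0 ± 5.195

(192.81, 203.19)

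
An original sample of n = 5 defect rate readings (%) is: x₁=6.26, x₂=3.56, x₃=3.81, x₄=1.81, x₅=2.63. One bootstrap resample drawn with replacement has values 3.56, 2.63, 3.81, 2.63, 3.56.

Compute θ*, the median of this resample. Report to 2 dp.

Sorted: 2.63, 2.63, 3.56, 3.56, 3.81
Median = middle value = 3.56

θ* = 3.56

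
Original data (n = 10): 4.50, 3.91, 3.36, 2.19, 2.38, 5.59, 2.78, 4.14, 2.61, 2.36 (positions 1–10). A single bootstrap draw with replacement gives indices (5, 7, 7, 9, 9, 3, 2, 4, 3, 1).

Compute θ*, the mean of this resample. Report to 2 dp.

θ* = 3.05

Resample values: 2.38, 2.78, 2.78, 2.61, 2.61, 3.36, 3.91, 2.19, 3.36, 4.50.
Mean = (2.38 + 2.78 + 2.78 + 2.61 + 2.61 + 3.36 + 3.91 + 2.19 + 3.36 + 4.50) / 10 = 30.480 / 10 = 3.05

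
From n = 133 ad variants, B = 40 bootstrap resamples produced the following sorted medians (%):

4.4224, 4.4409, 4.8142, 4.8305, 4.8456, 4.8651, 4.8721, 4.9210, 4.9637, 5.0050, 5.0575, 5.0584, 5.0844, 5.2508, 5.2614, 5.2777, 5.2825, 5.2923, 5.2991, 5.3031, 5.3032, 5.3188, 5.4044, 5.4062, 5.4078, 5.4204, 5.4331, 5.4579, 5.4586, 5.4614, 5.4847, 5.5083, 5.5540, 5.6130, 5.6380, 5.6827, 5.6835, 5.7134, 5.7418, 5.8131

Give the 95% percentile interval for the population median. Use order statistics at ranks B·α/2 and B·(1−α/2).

(4.4224, 5.7418)

α = 0.05; lower rank = 40 × 0.025 = 1; upper rank = 40 × 0.975 = 39.
The 1st smallest replicate is 4.4224; the 39th is 5.7418.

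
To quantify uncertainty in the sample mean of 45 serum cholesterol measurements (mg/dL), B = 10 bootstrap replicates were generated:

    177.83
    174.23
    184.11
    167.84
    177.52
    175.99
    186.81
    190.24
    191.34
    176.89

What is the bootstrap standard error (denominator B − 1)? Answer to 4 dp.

SE* = 7.5550

Bootstrap SE is the standard deviation of the 10 replicate means.
Mean of replicates: (177.83 + 174.23 + 184.11 + 167.84 + 177.52 + 175.99 + 186.81 + 190.24 + 191.34 + 176.89) / 10 = 1802.80000 / 10 = 180.28000
Sum of squared deviations: (−2.45000)² + (−6.05000)² + (+3.83000)² + (−12.44000)² + (−2.76000)² + (−4.29000)² + (+6.53000)² + (+9.96000)² + (+11.06000)² + (−3.39000)² = 513.70740
Variance = 513.70740 / 9 = 57.07860
SE* = √57.07860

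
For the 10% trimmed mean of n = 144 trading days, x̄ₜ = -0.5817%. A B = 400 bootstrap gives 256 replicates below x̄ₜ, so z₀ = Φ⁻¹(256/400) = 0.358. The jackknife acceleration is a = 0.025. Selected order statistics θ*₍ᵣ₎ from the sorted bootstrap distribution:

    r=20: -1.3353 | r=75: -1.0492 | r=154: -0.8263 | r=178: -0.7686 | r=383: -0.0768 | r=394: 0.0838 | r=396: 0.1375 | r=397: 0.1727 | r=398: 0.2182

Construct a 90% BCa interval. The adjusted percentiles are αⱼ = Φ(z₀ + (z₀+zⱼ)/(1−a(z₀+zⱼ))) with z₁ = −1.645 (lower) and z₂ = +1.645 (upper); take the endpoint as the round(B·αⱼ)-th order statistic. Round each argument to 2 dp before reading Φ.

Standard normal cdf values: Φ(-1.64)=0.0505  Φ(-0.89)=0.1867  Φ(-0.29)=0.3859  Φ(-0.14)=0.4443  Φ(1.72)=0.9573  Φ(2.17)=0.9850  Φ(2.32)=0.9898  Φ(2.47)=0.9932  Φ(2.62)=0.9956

Lower: z₀ + z₁ = 0.358 + (-1.645) = -1.287; 1 − a(z₀+z₁) = 1 − (0.025)(-1.287) = 1.0322; argument = 0.358 + (-1.287)/1.0322 = -0.8889 → -0.89.
α₁ = Φ(-0.89) = 0.1867; rank = round(400 × 0.1867) = 75; θ*₍75₎ = -1.0492.
Upper: z₀ + z₂ = 2.003; 1 − a(z₀+z₂) = 0.9499; argument = 2.4666 → 2.47; α₂ = 0.9932; rank = 397; θ*₍397₎ = 0.1727.

(-1.0492, 0.1727)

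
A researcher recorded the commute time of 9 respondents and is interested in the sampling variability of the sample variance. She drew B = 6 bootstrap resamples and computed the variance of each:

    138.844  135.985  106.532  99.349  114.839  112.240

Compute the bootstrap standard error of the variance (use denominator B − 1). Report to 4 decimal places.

SE* = 16.0029

Bootstrap SE is the standard deviation of the 6 replicate variances.
Mean of replicates: (138.844 + 135.985 + 106.532 + 99.349 + 114.839 + 112.240) / 6 = 707.78900 / 6 = 117.96483
Sum of squared deviations: (+20.87917)² + (+18.02017)² + (−11.43283)² + (−18.61583)² + (−3.12583)² + (−5.72483)² = 1280.46949
Variance = 1280.46949 / 5 = 256.09390
SE* = √256.09390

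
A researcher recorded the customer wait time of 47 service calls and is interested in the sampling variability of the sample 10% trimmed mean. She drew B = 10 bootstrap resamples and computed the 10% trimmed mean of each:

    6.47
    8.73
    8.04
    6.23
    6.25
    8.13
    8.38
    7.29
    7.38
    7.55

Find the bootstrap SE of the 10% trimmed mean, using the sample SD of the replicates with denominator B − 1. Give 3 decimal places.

Bootstrap SE is the standard deviation of the 10 replicate 10% trimmed means.
Mean of replicates: (6.47 + 8.73 + 8.04 + 6.23 + 6.25 + 8.13 + 8.38 + 7.29 + 7.38 + 7.55) / 10 = 74.4500 / 10 = 7.4450
Sum of squared deviations: (−0.9750)² + (+1.2850)² + (+0.5950)² + (−1.2150)² + (−1.1950)² + (+0.6850)² + (+0.9350)² + (−0.1550)² + (−0.0650)² + (+0.1050)² = 7.2429
Variance = 7.2429 / 9 = 0.8048
SE* = √0.8048

SE* = 0.897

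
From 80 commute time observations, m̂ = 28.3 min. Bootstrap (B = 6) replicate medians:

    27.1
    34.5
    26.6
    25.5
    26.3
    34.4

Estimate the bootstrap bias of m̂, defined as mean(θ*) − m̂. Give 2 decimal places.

mean(θ*) = (27.1 + 34.5 + 26.6 + 25.5 + 26.3 + 34.4) / 6 = 29.067
bias = 29.067 − 28.3

bias = +0.77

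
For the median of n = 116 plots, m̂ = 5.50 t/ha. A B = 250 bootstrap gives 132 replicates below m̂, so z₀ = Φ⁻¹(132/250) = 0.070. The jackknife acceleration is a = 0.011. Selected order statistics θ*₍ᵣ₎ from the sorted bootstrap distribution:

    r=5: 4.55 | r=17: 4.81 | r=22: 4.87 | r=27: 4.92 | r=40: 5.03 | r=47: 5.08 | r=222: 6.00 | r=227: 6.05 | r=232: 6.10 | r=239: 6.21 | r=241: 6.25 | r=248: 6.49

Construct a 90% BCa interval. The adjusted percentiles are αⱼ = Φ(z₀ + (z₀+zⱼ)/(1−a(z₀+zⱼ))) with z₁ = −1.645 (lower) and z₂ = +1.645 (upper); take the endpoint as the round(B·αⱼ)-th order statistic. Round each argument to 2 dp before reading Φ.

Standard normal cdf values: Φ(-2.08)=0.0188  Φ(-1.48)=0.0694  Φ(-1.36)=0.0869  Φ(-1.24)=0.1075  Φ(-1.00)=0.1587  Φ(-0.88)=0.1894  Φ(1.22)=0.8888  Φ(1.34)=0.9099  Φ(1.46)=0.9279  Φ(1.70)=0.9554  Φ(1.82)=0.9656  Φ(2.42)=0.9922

(4.81, 6.25)

Lower: z₀ + z₁ = 0.070 + (-1.645) = -1.575; 1 − a(z₀+z₁) = 1 − (0.011)(-1.575) = 1.0173; argument = 0.070 + (-1.575)/1.0173 = -1.4782 → -1.48.
α₁ = Φ(-1.48) = 0.0694; rank = round(250 × 0.0694) = 17; θ*₍17₎ = 4.81.
Upper: z₀ + z₂ = 1.715; 1 − a(z₀+z₂) = 0.9811; argument = 1.8180 → 1.82; α₂ = 0.9656; rank = 241; θ*₍241₎ = 6.25.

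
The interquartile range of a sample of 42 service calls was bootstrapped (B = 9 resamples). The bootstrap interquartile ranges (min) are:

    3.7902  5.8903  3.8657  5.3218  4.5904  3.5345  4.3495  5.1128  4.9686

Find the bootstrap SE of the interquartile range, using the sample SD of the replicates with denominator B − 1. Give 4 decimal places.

SE* = 0.7888

Bootstrap SE is the standard deviation of the 9 replicate interquartile ranges.
Mean of replicates: (3.7902 + 5.8903 + 3.8657 + 5.3218 + 4.5904 + 3.5345 + 4.3495 + 5.1128 + 4.9686) / 9 = 41.42380 / 9 = 4.60264
Sum of squared deviations: (−0.81244)² + (+1.28766)² + (−0.73694)² + (+0.71916)² + (−0.01224)² + (−1.06814)² + (−0.25314)² + (+0.51016)² + (+0.36596)² = 4.97774
Variance = 4.97774 / 8 = 0.62222
SE* = √0.62222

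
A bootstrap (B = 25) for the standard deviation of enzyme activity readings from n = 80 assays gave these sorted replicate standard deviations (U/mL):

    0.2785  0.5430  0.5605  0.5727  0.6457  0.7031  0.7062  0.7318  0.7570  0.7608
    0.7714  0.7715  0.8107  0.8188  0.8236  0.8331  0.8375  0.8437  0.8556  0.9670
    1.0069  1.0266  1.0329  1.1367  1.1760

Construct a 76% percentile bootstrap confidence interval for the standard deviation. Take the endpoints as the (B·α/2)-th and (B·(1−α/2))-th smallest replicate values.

(0.5605, 1.0266)

α = 0.24; lower rank = 25 × 0.120 = 3; upper rank = 25 × 0.880 = 22.
The 3rd smallest replicate is 0.5605; the 22nd is 1.0266.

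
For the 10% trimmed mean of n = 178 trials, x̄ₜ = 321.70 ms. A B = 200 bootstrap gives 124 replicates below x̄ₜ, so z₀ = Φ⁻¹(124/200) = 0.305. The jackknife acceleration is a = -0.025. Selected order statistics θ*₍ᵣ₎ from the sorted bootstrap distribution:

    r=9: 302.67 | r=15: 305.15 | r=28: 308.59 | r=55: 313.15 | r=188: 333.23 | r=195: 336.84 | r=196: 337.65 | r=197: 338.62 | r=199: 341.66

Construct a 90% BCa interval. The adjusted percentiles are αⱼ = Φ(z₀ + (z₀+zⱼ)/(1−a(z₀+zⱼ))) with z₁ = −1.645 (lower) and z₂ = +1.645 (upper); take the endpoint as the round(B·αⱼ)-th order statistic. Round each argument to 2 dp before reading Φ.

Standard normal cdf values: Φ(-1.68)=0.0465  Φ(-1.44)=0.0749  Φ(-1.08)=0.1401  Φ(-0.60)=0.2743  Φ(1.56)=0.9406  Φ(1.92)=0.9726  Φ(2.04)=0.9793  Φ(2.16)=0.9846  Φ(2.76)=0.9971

Lower: z₀ + z₁ = 0.305 + (-1.645) = -1.340; 1 − a(z₀+z₁) = 1 − (-0.025)(-1.340) = 0.9665; argument = 0.305 + (-1.340)/0.9665 = -1.0814 → -1.08.
α₁ = Φ(-1.08) = 0.1401; rank = round(200 × 0.1401) = 28; θ*₍28₎ = 308.59.
Upper: z₀ + z₂ = 1.950; 1 − a(z₀+z₂) = 1.0488; argument = 2.1644 → 2.16; α₂ = 0.9846; rank = 197; θ*₍197₎ = 338.62.

(308.59, 338.62)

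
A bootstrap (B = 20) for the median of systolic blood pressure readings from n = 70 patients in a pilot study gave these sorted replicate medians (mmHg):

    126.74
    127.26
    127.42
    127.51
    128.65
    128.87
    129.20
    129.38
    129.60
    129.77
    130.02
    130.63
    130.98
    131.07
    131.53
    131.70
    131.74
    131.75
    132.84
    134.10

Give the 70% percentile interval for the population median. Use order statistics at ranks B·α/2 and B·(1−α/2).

(127.42, 131.74)

α = 0.30; lower rank = 20 × 0.150 = 3; upper rank = 20 × 0.850 = 17.
The 3rd smallest replicate is 127.42; the 17th is 131.74.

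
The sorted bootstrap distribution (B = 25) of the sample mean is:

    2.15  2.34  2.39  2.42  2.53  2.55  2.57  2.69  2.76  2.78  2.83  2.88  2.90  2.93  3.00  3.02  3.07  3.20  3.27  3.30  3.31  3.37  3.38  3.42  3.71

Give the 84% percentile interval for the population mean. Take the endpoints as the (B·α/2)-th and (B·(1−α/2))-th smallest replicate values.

(2.34, 3.38)

α = 0.16; lower rank = 25 × 0.080 = 2; upper rank = 25 × 0.920 = 23.
The 2nd smallest replicate is 2.34; the 23rd is 3.38.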